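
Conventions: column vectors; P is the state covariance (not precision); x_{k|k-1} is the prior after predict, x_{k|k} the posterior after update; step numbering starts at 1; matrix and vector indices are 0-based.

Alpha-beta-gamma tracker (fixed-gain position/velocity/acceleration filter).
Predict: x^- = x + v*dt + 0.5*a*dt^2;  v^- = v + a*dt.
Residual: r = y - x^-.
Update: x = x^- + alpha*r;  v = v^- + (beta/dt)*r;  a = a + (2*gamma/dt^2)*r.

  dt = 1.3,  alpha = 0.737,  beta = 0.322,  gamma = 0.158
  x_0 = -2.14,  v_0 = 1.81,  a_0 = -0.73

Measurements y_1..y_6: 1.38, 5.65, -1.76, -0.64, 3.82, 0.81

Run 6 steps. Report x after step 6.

x_post = 0.4835

step 1: x_pred=-0.4038  r=1.7838  x^+=0.9108  v^+=1.3028  a^+=-0.3965
step 2: x_pred=2.2695  r=3.3805  x^+=4.7609  v^+=1.6248  a^+=0.2356
step 3: x_pred=7.0723  r=-8.8323  x^+=0.5629  v^+=-0.2566  a^+=-1.4158
step 4: x_pred=-0.9671  r=0.3271  x^+=-0.7260  v^+=-2.0162  a^+=-1.3547
step 5: x_pred=-4.4917  r=8.3117  x^+=1.6340  v^+=-1.7185  a^+=0.1995
step 6: x_pred=-0.4315  r=1.2415  x^+=0.4835  v^+=-1.1517  a^+=0.4316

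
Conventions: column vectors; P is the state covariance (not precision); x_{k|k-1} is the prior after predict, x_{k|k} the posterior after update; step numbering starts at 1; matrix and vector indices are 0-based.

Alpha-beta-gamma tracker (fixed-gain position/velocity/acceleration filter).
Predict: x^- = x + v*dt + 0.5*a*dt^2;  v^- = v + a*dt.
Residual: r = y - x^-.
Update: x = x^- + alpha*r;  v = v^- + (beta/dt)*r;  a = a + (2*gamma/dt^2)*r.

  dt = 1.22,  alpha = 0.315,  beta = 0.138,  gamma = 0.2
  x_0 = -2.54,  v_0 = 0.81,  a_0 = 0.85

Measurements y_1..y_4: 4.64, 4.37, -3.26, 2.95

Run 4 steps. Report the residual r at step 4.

step 1: x_pred=-0.9192  r=5.5592  x^+=0.8319  v^+=2.4758  a^+=2.3440
step 2: x_pred=5.5969  r=-1.2269  x^+=5.2104  v^+=5.1968  a^+=2.0143
step 3: x_pred=13.0495  r=-16.3095  x^+=7.9120  v^+=5.8094  a^+=-2.3688
step 4: x_pred=13.2366  r=-10.2866  x^+=9.9963  v^+=1.7559  a^+=-5.1332

resid = -10.2866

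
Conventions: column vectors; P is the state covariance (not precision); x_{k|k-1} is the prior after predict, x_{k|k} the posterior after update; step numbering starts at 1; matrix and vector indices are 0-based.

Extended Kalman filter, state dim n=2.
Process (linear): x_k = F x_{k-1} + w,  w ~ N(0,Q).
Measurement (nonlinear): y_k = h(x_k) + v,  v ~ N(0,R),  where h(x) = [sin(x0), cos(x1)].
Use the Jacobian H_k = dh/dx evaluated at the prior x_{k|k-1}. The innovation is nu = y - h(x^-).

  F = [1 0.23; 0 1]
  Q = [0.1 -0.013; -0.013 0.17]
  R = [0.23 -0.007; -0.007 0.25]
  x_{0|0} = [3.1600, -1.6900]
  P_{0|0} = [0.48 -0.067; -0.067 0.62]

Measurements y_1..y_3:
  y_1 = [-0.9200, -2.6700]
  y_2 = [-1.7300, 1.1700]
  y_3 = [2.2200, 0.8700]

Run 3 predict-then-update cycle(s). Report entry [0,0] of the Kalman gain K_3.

K[0,0] = -0.5213

step 1: x^-=[2.7713, -1.6900]  P^-=[0.5820 0.0626; 0.0626 0.7900]  H_jac=[-0.9322 0.0000; 0.0000 0.9929]  S=[0.7358 -0.0649; -0.0649 1.0288]  K=[-0.7361 0.0139; -0.0121 0.7617]  nu=[-1.2819, -2.5511]  x^+=[3.6794, -3.6175]  P^+=[0.1817 0.0087; 0.0087 0.1919]
step 2: x^-=[2.8473, -3.6175]  P^-=[0.2959 0.0398; 0.0398 0.3619]  H_jac=[-0.9570 0.0000; 0.0000 -0.4582]  S=[0.5010 0.0105; 0.0105 0.3260]  K=[-0.5644 -0.0379; -0.0655 -0.5065]  nu=[-2.0200, 2.0589]  x^+=[3.9095, -4.5281]  P^+=[0.1354 0.0120; 0.0120 0.2754]
step 3: x^-=[2.8680, -4.5281]  P^-=[0.2555 0.0624; 0.0624 0.4454]  H_jac=[-0.9628 0.0000; 0.0000 -0.9831]  S=[0.4668 0.0520; 0.0520 0.6804]  K=[-0.5213 -0.0502; -0.0574 -0.6391]  nu=[1.9499, 1.0532]  x^+=[1.7987, -5.3132]  P^+=[0.1242 0.0091; 0.0091 0.1621]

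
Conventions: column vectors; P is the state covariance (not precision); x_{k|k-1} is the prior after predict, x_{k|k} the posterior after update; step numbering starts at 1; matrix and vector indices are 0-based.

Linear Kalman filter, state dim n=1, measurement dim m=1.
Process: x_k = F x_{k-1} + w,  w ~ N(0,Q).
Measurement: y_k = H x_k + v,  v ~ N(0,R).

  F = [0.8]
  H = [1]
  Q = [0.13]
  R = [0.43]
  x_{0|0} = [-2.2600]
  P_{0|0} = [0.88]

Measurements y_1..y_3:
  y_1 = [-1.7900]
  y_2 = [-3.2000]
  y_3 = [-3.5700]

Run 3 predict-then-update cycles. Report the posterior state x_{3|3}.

step 1: x^-=[-1.8080]  P^-=[0.6932]  S=[1.1232]  K=[0.6172]  nu=[0.0180]  x^+=[-1.7969]  P^+=[0.2654]
step 2: x^-=[-1.4375]  P^-=[0.2998]  S=[0.7298]  K=[0.4108]  nu=[-1.7625]  x^+=[-2.1616]  P^+=[0.1767]
step 3: x^-=[-1.7293]  P^-=[0.2431]  S=[0.6731]  K=[0.3611]  nu=[-1.8407]  x^+=[-2.3940]  P^+=[0.1553]

x_post = [-2.3940]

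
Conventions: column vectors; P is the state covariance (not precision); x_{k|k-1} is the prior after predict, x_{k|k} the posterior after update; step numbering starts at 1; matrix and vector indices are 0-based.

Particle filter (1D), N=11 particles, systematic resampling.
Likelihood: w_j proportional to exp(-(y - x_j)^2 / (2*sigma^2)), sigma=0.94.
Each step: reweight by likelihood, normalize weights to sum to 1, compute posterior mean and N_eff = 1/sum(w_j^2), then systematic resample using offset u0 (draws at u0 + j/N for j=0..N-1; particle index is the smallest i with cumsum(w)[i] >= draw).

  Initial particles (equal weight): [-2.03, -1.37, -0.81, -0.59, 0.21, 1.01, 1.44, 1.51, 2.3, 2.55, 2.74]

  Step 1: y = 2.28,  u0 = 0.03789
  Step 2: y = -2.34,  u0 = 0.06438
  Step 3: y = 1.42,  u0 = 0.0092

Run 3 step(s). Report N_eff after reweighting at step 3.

N_eff = 10.9771

step 1: w=[0.0000, 0.0001, 0.0010, 0.0020, 0.0187, 0.0848, 0.1416, 0.1509, 0.2111, 0.2026, 0.1873]  mean=2.0345  Neff=5.8465  idx=[5, 6, 6, 7, 8, 8, 8, 9, 9, 10, 10]
step 2: w=[0.6693, 0.1181, 0.1181, 0.0873, 0.0020, 0.0020, 0.0020, 0.0005, 0.0005, 0.0002, 0.0002]  mean=1.1650  Neff=2.0683  idx=[0, 0, 0, 0, 0, 0, 0, 1, 2, 2, 3]
step 3: w=[0.0878, 0.0878, 0.0878, 0.0878, 0.0878, 0.0878, 0.0878, 0.0965, 0.0965, 0.0965, 0.0961]  mean=1.1825  Neff=10.9771  idx=[0, 1, 2, 3, 4, 5, 6, 7, 8, 9, 10]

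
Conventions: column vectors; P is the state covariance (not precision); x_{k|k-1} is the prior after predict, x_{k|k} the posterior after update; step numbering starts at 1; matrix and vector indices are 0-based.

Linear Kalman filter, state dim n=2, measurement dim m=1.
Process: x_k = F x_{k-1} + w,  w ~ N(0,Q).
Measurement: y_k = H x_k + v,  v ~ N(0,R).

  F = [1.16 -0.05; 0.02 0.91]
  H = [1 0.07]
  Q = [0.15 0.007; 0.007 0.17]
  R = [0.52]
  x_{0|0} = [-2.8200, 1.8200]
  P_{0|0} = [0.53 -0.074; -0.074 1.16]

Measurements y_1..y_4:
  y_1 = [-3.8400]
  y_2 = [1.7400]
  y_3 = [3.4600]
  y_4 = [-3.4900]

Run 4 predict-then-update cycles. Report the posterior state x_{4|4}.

x_post = [-1.1899, 0.9678]

step 1: x^-=[-3.3622, 1.5998]  P^-=[0.8747 -0.1115; -0.1115 1.1281]  S=[1.3846]  K=[0.6261; -0.0235]  nu=[-0.5898]  x^+=[-3.7315, 1.6137]  P^+=[0.3319 -0.0911; -0.0911 1.1273]
step 2: x^-=[-4.4092, 1.3938]  P^-=[0.6100 -0.1327; -0.1327 1.1004]  S=[1.1169]  K=[0.5379; -0.0499]  nu=[6.0516]  x^+=[-1.1540, 1.0921]  P^+=[0.2869 -0.1028; -0.1028 1.0976]
step 3: x^-=[-1.3933, 0.9707]  P^-=[0.5507 -0.1447; -0.1447 1.0753]  S=[1.0557]  K=[0.5121; -0.0657]  nu=[4.7853]  x^+=[1.0571, 0.6562]  P^+=[0.2739 -0.1091; -0.1091 1.0707]
step 4: x^-=[1.1934, 0.6183]  P^-=[0.5339 -0.1504; -0.1504 1.0528]  S=[1.0380]  K=[0.5042; -0.0739]  nu=[-4.7267]  x^+=[-1.1899, 0.9678]  P^+=[0.2700 -0.1117; -0.1117 1.0471]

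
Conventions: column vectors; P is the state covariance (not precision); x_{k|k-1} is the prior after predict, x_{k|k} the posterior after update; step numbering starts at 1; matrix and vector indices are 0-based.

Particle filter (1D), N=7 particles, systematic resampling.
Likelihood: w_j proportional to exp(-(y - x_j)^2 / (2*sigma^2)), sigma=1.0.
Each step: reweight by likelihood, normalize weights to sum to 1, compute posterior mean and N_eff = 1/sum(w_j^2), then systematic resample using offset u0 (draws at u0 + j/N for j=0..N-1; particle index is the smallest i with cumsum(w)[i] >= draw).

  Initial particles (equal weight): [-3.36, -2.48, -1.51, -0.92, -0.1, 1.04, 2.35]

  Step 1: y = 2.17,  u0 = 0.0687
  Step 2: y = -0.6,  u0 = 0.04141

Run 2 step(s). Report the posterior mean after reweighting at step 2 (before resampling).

post_mean = 1.1211

step 1: w=[0.0000, 0.0000, 0.0007, 0.0053, 0.0476, 0.3305, 0.6158]  mean=1.7803  Neff=2.0374  idx=[5, 5, 5, 6, 6, 6, 6]
step 2: w=[0.3127, 0.3127, 0.3127, 0.0155, 0.0155, 0.0155, 0.0155]  mean=1.1211  Neff=3.3977  idx=[0, 0, 1, 1, 1, 2, 2]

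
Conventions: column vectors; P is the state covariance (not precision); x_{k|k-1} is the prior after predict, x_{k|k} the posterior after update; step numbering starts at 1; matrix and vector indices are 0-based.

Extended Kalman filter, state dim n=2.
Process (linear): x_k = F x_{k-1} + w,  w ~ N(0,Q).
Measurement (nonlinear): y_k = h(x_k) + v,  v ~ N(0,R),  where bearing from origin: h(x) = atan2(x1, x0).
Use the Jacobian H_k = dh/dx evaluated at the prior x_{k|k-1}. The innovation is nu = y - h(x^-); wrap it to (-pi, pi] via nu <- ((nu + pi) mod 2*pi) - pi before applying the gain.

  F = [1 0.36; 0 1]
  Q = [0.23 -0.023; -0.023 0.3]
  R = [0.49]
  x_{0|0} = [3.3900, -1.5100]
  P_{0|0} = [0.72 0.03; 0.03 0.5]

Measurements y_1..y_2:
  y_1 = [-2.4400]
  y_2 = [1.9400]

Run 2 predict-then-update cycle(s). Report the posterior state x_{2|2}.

x_post = [3.4573, -1.0964]

step 1: x^-=[2.8464, -1.5100]  P^-=[1.0364 0.1870; 0.1870 0.8000]  H_jac=[0.1454 0.2742]  S=[0.5870]  K=[0.3441; 0.4200]  nu=[-1.9523]  x^+=[2.1745, -2.3300]  P^+=[0.9669 0.1022; 0.1022 0.6965]
step 2: x^-=[1.3357, -2.3300]  P^-=[1.3607 0.3299; 0.3299 0.9965]  H_jac=[0.3230 0.1852]  S=[0.7056]  K=[0.7095; 0.4125]  nu=[2.9902]  x^+=[3.4573, -1.0964]  P^+=[1.0055 0.1234; 0.1234 0.8764]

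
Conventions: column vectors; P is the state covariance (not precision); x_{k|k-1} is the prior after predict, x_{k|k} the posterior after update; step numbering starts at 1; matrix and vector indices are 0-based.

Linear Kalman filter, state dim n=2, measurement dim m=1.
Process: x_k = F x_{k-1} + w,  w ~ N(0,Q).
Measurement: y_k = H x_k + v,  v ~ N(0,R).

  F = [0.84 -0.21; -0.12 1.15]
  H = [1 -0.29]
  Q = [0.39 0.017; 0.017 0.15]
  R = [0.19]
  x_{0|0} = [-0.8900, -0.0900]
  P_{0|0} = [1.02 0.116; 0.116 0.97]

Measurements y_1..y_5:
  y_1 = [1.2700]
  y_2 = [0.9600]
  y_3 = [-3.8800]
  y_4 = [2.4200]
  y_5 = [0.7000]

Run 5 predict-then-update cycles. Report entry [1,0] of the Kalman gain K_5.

K[1,0] = -0.7516

step 1: x^-=[-0.7287, 0.0033]  P^-=[1.1116 -0.2051; -0.2051 1.4155]  S=[1.5396]  K=[0.7606; -0.3998]  nu=[1.9997]  x^+=[0.7923, -0.7963]  P^+=[0.2208 0.2631; 0.2631 1.1694]
step 2: x^-=[0.8327, -1.0108]  P^-=[0.5046 -0.0268; -0.0268 1.6270]  S=[0.8469]  K=[0.6049; -0.5888]  nu=[-0.1659]  x^+=[0.7324, -0.9131]  P^+=[0.1946 0.2748; 0.2748 1.3334]
step 3: x^-=[0.8070, -1.1380]  P^-=[0.4892 -0.0522; -0.0522 1.8404]  S=[0.8643]  K=[0.5835; -0.6780]  nu=[-5.0170]  x^+=[-2.1206, 2.2635]  P^+=[0.1949 0.2897; 0.2897 1.4431]
step 4: x^-=[-2.2567, 2.8575]  P^-=[0.4889 -0.0640; -0.0640 1.9814]  S=[0.8827]  K=[0.5749; -0.7235]  nu=[5.5053]  x^+=[0.9086, -1.1255]  P^+=[0.1972 0.3032; 0.3032 1.5194]
step 5: x^-=[0.9996, -1.4034]  P^-=[0.4892 -0.0693; -0.0693 2.0785]  S=[0.8942]  K=[0.5695; -0.7516]  nu=[-0.7066]  x^+=[0.5972, -0.8723]  P^+=[0.1991 0.3135; 0.3135 1.5734]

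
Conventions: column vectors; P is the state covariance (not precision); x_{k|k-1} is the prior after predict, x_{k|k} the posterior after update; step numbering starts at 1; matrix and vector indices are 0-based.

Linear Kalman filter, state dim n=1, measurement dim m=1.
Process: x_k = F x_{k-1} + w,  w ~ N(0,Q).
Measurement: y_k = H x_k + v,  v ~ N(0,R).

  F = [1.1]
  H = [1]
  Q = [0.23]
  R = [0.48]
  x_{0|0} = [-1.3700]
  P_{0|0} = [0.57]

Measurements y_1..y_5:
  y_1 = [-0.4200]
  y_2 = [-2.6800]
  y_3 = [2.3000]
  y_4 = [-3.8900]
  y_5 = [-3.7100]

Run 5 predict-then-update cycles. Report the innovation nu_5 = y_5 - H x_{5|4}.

innov = [-1.5965]

step 1: x^-=[-1.5070]  P^-=[0.9197]  S=[1.3997]  K=[0.6571]  nu=[1.0870]  x^+=[-0.7928]  P^+=[0.3154]
step 2: x^-=[-0.8720]  P^-=[0.6116]  S=[1.0916]  K=[0.5603]  nu=[-1.8080]  x^+=[-1.8850]  P^+=[0.2689]
step 3: x^-=[-2.0735]  P^-=[0.5554]  S=[1.0354]  K=[0.5364]  nu=[4.3735]  x^+=[0.2725]  P^+=[0.2575]
step 4: x^-=[0.2998]  P^-=[0.5416]  S=[1.0216]  K=[0.5301]  nu=[-4.1898]  x^+=[-1.9213]  P^+=[0.2545]
step 5: x^-=[-2.1135]  P^-=[0.5379]  S=[1.0179]  K=[0.5284]  nu=[-1.5965]  x^+=[-2.9571]  P^+=[0.2537]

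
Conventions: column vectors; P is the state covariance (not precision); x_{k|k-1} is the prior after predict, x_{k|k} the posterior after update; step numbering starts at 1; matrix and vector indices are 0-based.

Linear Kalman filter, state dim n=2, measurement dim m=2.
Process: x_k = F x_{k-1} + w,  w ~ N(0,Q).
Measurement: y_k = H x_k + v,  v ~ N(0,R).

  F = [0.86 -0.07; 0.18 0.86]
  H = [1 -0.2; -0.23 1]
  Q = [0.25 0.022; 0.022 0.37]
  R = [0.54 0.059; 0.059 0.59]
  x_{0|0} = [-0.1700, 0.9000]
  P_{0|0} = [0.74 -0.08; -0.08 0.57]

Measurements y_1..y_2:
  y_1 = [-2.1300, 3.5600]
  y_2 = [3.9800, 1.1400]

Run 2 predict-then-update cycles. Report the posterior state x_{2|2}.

step 1: x^-=[-0.2092, 0.7434]  P^-=[0.8097 0.0441; 0.0441 0.7908]  S=[1.3637 -0.2393; -0.2393 1.4033]  K=[0.5871 -0.0012; 0.0144 0.5587]  nu=[-1.7721, 2.7685]  x^+=[-1.2529, 2.2647]  P^+=[0.3394 0.1120; 0.1120 0.3563]
step 2: x^-=[-1.2360, 1.7222]  P^-=[0.4892 0.1345; 0.1345 0.6792]  S=[1.0026 -0.0487; -0.0487 1.2332]  K=[0.4629 0.0361; 0.0242 0.5266]  nu=[5.5605, -0.8664]  x^+=[1.3066, 1.4006]  P^+=[0.2744 0.1117; 0.1117 0.3378]

x_post = [1.3066, 1.4006]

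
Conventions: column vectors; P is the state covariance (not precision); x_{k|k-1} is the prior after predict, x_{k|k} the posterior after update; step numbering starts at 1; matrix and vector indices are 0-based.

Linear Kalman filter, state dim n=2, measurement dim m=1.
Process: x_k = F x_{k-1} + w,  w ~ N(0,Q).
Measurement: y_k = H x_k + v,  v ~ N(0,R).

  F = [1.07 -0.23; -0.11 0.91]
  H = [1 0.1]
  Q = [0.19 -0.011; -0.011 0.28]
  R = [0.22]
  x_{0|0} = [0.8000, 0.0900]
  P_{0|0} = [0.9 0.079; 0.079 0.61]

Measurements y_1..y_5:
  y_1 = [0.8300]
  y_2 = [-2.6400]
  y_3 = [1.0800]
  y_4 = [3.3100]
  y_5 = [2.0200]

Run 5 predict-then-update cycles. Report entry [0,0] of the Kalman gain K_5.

step 1: x^-=[0.8353, -0.0061]  P^-=[1.2138 -0.1657; -0.1657 0.7802]  S=[1.4085]  K=[0.8500; -0.0622]  nu=[-0.0047]  x^+=[0.8313, -0.0058]  P^+=[0.1961 -0.0912; -0.0912 0.7748]
step 2: x^-=[0.8908, -0.0967]  P^-=[0.5004 -0.2873; -0.2873 0.9422]  S=[0.6724]  K=[0.7015; -0.2872]  nu=[-3.5212]  x^+=[-1.5793, 0.9145]  P^+=[0.1695 -0.1519; -0.1519 0.8867]
step 3: x^-=[-1.9002, 1.0059]  P^-=[0.5057 -0.3683; -0.3683 1.0468]  S=[0.6626]  K=[0.7077; -0.3978]  nu=[2.8796]  x^+=[0.1378, -0.1396]  P^+=[0.1739 -0.1817; -0.1817 0.9419]
step 4: x^-=[0.1795, -0.1422]  P^-=[0.5283 -0.4101; -0.4101 1.0985]  S=[0.6773]  K=[0.7195; -0.4434]  nu=[3.1447]  x^+=[2.4422, -1.5365]  P^+=[0.1777 -0.1941; -0.1941 0.9653]
step 5: x^-=[2.9665, -1.6668]  P^-=[0.5400 -0.4278; -0.4278 1.1204]  S=[0.6857]  K=[0.7252; -0.4606]  nu=[-0.7798]  x^+=[2.4010, -1.3076]  P^+=[0.1794 -0.1988; -0.1988 0.9750]

K[0,0] = 0.7252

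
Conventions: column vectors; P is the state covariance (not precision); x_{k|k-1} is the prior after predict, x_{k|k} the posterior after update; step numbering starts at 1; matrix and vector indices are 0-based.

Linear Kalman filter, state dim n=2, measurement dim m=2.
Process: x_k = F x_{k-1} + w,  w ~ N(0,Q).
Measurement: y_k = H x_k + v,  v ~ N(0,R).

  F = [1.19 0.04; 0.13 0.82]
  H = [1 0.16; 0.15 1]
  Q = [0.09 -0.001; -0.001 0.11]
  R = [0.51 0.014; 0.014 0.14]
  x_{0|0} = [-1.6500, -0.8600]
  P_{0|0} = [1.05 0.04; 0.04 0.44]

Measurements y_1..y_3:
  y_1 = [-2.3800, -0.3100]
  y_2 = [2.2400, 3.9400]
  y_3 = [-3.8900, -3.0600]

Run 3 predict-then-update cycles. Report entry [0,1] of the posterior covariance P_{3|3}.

step 1: x^-=[-1.9979, -0.9197]  P^-=[1.5814 0.2151; 0.2151 0.4321]  S=[2.1713 0.5406; 0.5406 0.6722]  K=[0.7210 0.0930; -0.0514 0.7321]  nu=[-0.2349, 0.9094]  x^+=[-2.0827, -0.2418]  P^+=[0.3743 -0.0330; -0.0330 0.1067]
step 2: x^-=[-2.4881, -0.4691]  P^-=[0.6171 0.0280; 0.0280 0.1811]  S=[1.1407 0.1642; 0.1642 0.3433]  K=[0.5309 0.0972; -0.0298 0.5538]  nu=[4.8032, 4.7823]  x^+=[0.5270, 2.0364]  P^+=[0.2754 -0.0203; -0.0203 0.0802]
step 3: x^-=[0.7085, 1.7383]  P^-=[0.4781 0.0244; 0.0244 0.1642]  S=[1.0001 0.1369; 0.1369 0.3223]  K=[0.4684 0.0991; -0.0220 0.5302]  nu=[-4.8767, -4.9046]  x^+=[-2.0617, -0.7551]  P^+=[0.2428 -0.0160; -0.0160 0.0763]

P_post[0,1] = -0.0160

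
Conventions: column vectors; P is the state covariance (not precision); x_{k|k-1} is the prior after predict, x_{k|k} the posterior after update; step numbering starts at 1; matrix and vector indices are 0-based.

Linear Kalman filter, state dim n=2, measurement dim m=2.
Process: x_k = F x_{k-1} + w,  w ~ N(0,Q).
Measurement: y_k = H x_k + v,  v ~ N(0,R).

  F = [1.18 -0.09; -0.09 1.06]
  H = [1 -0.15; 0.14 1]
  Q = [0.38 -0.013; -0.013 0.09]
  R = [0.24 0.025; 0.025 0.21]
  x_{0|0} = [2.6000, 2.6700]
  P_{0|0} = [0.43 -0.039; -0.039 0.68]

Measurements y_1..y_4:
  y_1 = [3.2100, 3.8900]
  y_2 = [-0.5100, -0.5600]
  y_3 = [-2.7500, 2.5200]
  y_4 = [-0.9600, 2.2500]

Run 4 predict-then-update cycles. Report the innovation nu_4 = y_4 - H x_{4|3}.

innov = [1.4019, 0.1131]

step 1: x^-=[2.8277, 2.5962]  P^-=[0.9925 -0.1726; -0.1726 0.8650]  S=[1.3038 -0.1348; -0.1348 1.0461]  K=[0.7883 0.0694; -0.1508 0.7843]  nu=[0.7717, 0.8979]  x^+=[3.4984, 3.1841]  P^+=[0.1920 0.0074; 0.0074 0.1599]
step 2: x^-=[3.8415, 3.0602]  P^-=[0.6471 -0.0393; -0.0393 0.2698]  S=[0.9050 0.0366; 0.0366 0.4815]  K=[0.7195 0.0517; -0.1107 0.5574]  nu=[-3.8925, -4.1581]  x^+=[0.8258, 1.1738]  P^+=[0.1746 0.0044; 0.0044 0.1137]
step 3: x^-=[0.8688, 1.1699]  P^-=[0.6231 -0.0368; -0.0368 0.2183]  S=[0.8791 0.0434; 0.0434 0.4302]  K=[0.7129 0.0452; -0.1041 0.5059]  nu=[-3.4433, 1.2285]  x^+=[-1.5304, 2.1500]  P^+=[0.1727 0.0031; 0.0031 0.1032]
step 4: x^-=[-1.9994, 2.4168]  P^-=[0.6206 -0.0372; -0.0372 0.2068]  S=[0.8765 0.0444; 0.0444 0.4185]  K=[0.7123 0.0430; -0.1028 0.4925]  nu=[1.4019, 0.1131]  x^+=[-0.9959, 2.3283]  P^+=[0.1724 0.0027; 0.0027 0.1005]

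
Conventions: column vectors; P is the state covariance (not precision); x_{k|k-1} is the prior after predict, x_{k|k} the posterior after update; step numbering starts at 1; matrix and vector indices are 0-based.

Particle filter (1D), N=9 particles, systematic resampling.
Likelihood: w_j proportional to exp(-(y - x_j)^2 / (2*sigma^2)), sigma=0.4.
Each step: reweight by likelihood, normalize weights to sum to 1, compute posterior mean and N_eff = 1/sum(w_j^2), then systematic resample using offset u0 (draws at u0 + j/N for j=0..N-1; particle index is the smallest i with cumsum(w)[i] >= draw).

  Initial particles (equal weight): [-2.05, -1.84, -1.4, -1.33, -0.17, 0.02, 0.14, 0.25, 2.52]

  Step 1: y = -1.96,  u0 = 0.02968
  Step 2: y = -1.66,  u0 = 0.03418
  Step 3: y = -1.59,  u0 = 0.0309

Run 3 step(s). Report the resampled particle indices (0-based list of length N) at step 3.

resampled_idx = [0, 1, 3, 4, 5, 5, 6, 7, 8]

step 1: w=[0.3756, 0.3683, 0.1446, 0.1115, 0.0000, 0.0000, 0.0000, 0.0000, 0.0000]  mean=-1.7984  Neff=3.2250  idx=[0, 0, 0, 0, 1, 1, 1, 2, 3]
step 2: w=[0.0925, 0.0925, 0.0925, 0.0925, 0.1345, 0.1345, 0.1345, 0.1205, 0.1059]  mean=-1.8107  Neff=8.7528  idx=[0, 1, 2, 3, 4, 5, 6, 7, 8]
step 3: w=[0.0828, 0.0828, 0.0828, 0.0828, 0.1319, 0.1319, 0.1319, 0.1433, 0.1298]  mean=-1.7803  Neff=8.5467  idx=[0, 1, 3, 4, 5, 5, 6, 7, 8]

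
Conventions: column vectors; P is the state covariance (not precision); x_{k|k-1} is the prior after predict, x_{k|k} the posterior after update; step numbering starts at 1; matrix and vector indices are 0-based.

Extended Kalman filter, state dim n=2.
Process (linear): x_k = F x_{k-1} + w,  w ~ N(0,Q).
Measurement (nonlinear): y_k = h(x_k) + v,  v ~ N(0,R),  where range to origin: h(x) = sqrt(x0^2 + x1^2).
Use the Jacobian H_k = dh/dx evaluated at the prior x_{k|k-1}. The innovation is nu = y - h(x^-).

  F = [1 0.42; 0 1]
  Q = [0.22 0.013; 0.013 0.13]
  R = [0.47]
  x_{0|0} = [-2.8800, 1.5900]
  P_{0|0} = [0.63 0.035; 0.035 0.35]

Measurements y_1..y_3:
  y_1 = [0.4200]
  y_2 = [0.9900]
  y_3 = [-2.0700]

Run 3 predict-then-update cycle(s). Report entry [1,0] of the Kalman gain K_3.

step 1: x^-=[-2.2122, 1.5900]  P^-=[0.9411 0.1950; 0.1950 0.4800]  H_jac=[-0.8120 0.5836]  S=[1.0692]  K=[-0.6083; 0.1139]  nu=[-2.3043]  x^+=[-0.8105, 1.3275]  P^+=[0.5455 0.2691; 0.2691 0.4661]
step 2: x^-=[-0.2529, 1.3275]  P^-=[1.0738 0.4779; 0.4779 0.5961]  H_jac=[-0.1872 0.9823]  S=[0.9071]  K=[0.2959; 0.5469]  nu=[-0.3614]  x^+=[-0.3599, 1.1298]  P^+=[0.9943 0.3310; 0.3310 0.3248]
step 3: x^-=[0.1147, 1.1298]  P^-=[1.5497 0.4804; 0.4804 0.4548]  H_jac=[0.1010 0.9949]  S=[1.0324]  K=[0.6145; 0.4852]  nu=[-3.2057]  x^+=[-1.8552, -0.4255]  P^+=[1.1598 0.1726; 0.1726 0.2117]

K[1,0] = 0.4852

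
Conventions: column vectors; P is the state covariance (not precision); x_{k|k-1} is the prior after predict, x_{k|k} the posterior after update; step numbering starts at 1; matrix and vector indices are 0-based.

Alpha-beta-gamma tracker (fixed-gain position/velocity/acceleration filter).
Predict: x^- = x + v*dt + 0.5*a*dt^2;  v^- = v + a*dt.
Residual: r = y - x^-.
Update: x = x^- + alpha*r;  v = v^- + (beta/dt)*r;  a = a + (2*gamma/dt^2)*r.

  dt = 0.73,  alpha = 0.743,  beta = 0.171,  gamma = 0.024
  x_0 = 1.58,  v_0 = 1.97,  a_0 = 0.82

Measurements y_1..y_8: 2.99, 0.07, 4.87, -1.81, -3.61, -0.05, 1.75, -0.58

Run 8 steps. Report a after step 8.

step 1: x_pred=3.2366  r=-0.2466  x^+=3.0534  v^+=2.5108  a^+=0.7978
step 2: x_pred=5.0989  r=-5.0289  x^+=1.3624  v^+=1.9152  a^+=0.3448
step 3: x_pred=2.8524  r=2.0176  x^+=4.3515  v^+=2.6396  a^+=0.5266
step 4: x_pred=6.4187  r=-8.2287  x^+=0.3048  v^+=1.0964  a^+=-0.2146
step 5: x_pred=1.0480  r=-4.6580  x^+=-2.4129  v^+=-0.1514  a^+=-0.6342
step 6: x_pred=-2.6924  r=2.6424  x^+=-0.7291  v^+=0.0046  a^+=-0.3962
step 7: x_pred=-0.8313  r=2.5813  x^+=1.0866  v^+=0.3201  a^+=-0.1637
step 8: x_pred=1.2767  r=-1.8567  x^+=-0.1028  v^+=-0.2343  a^+=-0.3309

a_post = -0.3309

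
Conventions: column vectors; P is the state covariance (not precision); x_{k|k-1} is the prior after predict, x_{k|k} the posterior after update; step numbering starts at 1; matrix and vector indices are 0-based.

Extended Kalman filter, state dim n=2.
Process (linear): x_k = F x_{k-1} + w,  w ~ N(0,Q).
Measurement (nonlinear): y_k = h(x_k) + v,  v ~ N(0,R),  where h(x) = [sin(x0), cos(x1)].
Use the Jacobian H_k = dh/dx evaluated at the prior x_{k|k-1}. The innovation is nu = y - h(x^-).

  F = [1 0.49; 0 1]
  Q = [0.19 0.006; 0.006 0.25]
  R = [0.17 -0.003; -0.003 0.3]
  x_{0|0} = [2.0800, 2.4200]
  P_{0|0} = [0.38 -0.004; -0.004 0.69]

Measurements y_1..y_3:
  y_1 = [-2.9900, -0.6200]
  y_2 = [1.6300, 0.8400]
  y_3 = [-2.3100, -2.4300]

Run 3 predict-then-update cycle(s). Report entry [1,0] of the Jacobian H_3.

H_jac[1,0] = 0.0000

step 1: x^-=[3.2658, 2.4200]  P^-=[0.7317 0.3401; 0.3401 0.9400]  H_jac=[-0.9923 0.0000; 0.0000 -0.6606]  S=[0.8905 0.2199; 0.2199 0.7102]  K=[-0.7983 -0.0691; -0.1765 -0.8197]  nu=[-2.8661, 0.1308]  x^+=[5.5448, 2.8188]  P^+=[0.1366 0.0278; 0.0278 0.3714]
step 2: x^-=[6.9260, 2.8188]  P^-=[0.4430 0.2158; 0.2158 0.6214]  H_jac=[0.8004 0.0000; 0.0000 -0.3172]  S=[0.4538 -0.0578; -0.0578 0.3625]  K=[0.7730 -0.0656; 0.3178 -0.4931]  nu=[1.0305, 1.7883]  x^+=[7.6053, 2.2644]  P^+=[0.1644 0.0693; 0.0693 0.4693]
step 3: x^-=[8.7148, 2.2644]  P^-=[0.5351 0.3053; 0.3053 0.7193]  H_jac=[-0.7584 0.0000; 0.0000 -0.7689]  S=[0.4778 0.1751; 0.1751 0.7253]  K=[-0.8017 -0.1302; -0.2252 -0.7083]  nu=[-2.9618, -1.7907]  x^+=[11.3224, 4.1996]  P^+=[0.1792 0.0477; 0.0477 0.2754]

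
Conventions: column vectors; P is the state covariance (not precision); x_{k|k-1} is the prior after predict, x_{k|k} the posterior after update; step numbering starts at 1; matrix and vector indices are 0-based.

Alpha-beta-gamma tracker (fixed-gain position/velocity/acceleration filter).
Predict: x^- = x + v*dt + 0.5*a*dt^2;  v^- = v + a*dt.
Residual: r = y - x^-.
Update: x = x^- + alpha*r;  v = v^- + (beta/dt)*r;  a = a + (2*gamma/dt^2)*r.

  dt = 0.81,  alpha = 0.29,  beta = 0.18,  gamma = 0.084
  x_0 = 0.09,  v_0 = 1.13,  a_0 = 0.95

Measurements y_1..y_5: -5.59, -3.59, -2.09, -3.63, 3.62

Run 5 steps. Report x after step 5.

x_post = -4.0295

step 1: x_pred=1.3169  r=-6.9069  x^+=-0.6861  v^+=0.3646  a^+=-0.8186
step 2: x_pred=-0.6593  r=-2.9307  x^+=-1.5092  v^+=-0.9497  a^+=-1.5690
step 3: x_pred=-2.7932  r=0.7032  x^+=-2.5892  v^+=-2.0644  a^+=-1.3890
step 4: x_pred=-4.7170  r=1.0870  x^+=-4.4018  v^+=-2.9479  a^+=-1.1106
step 5: x_pred=-7.1539  r=10.7739  x^+=-4.0295  v^+=-1.4533  a^+=1.6481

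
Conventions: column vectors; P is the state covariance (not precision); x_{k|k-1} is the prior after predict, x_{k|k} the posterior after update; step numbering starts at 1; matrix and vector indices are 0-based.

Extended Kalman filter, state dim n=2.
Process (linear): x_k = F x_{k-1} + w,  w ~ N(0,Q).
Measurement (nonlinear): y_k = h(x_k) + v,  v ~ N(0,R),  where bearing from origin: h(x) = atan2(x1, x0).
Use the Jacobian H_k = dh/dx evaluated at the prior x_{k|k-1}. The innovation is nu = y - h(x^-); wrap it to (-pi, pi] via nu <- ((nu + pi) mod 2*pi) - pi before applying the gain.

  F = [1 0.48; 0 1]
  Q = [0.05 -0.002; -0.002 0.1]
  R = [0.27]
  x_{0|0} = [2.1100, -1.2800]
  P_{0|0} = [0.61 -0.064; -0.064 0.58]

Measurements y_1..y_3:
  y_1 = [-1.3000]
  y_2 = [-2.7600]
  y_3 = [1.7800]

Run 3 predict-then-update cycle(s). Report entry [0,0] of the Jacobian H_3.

step 1: x^-=[1.4956, -1.2800]  P^-=[0.7322 0.2124; 0.2124 0.6800]  H_jac=[0.3303 0.3859]  S=[0.5053]  K=[0.6408; 0.6582]  nu=[-0.5921]  x^+=[1.1162, -1.6697]  P^+=[0.5247 -0.0007; -0.0007 0.4611]
step 2: x^-=[0.3147, -1.6697]  P^-=[0.6802 0.2186; 0.2186 0.5611]  H_jac=[0.5784 0.1090]  S=[0.5318]  K=[0.7846; 0.3528]  nu=[-1.3755]  x^+=[-0.7646, -2.1549]  P^+=[0.3528 0.0714; 0.0714 0.4949]
step 3: x^-=[-1.7989, -2.1549]  P^-=[0.5854 0.3070; 0.3070 0.5949]  H_jac=[0.2735 -0.2283]  S=[0.3065]  K=[0.2937; -0.1693]  nu=[-2.2368]  x^+=[-2.4560, -1.7764]  P^+=[0.5590 0.3222; 0.3222 0.5861]

H_jac[0,0] = 0.2735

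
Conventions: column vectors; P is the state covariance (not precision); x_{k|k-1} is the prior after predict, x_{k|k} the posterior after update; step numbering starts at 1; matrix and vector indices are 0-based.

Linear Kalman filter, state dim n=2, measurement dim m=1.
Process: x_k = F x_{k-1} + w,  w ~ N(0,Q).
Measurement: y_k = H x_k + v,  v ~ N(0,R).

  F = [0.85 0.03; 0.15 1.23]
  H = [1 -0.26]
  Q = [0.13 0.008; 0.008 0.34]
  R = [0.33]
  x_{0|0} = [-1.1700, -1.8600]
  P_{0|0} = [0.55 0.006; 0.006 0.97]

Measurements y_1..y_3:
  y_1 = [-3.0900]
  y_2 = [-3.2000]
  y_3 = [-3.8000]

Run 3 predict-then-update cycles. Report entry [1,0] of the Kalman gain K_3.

K[1,0] = -0.8423

step 1: x^-=[-1.0503, -2.4633]  P^-=[0.5286 0.1202; 0.1202 1.8221]  S=[0.9192]  K=[0.5410; -0.3846]  nu=[-2.6802]  x^+=[-2.5003, -1.4325]  P^+=[0.2595 0.3115; 0.3115 1.6861]
step 2: x^-=[-2.1682, -2.1370]  P^-=[0.3349 0.4304; 0.4304 3.0117]  S=[0.6447]  K=[0.3459; -0.5471]  nu=[-1.5874]  x^+=[-2.7173, -1.2686]  P^+=[0.2578 0.5524; 0.5524 2.8188]
step 3: x^-=[-2.3478, -1.9680]  P^-=[0.3469 0.7249; 0.7249 4.8142]  S=[0.6255]  K=[0.2534; -0.8423]  nu=[-1.9639]  x^+=[-2.8454, -0.3138]  P^+=[0.3068 0.8583; 0.8583 4.3704]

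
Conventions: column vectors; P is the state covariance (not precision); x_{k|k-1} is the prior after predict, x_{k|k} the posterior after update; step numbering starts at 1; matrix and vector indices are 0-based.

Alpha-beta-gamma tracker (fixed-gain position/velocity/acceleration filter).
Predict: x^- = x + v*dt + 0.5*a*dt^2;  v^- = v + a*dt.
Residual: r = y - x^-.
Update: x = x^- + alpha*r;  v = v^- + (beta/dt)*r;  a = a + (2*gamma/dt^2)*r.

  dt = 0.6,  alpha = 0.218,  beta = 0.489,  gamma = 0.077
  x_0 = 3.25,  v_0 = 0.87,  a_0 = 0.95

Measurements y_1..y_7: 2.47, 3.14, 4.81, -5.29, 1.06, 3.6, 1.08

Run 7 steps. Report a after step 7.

a_post = 3.6715

step 1: x_pred=3.9430  r=-1.4730  x^+=3.6219  v^+=0.2395  a^+=0.3199
step 2: x_pred=3.8232  r=-0.6832  x^+=3.6742  v^+=-0.1253  a^+=0.0276
step 3: x_pred=3.6040  r=1.2060  x^+=3.8669  v^+=0.8741  a^+=0.5435
step 4: x_pred=4.4892  r=-9.7792  x^+=2.3574  v^+=-6.7698  a^+=-3.6398
step 5: x_pred=-2.3597  r=3.4197  x^+=-1.6142  v^+=-6.1666  a^+=-2.1769
step 6: x_pred=-5.7060  r=9.3060  x^+=-3.6773  v^+=0.1116  a^+=1.8040
step 7: x_pred=-3.2856  r=4.3656  x^+=-2.3339  v^+=4.7520  a^+=3.6715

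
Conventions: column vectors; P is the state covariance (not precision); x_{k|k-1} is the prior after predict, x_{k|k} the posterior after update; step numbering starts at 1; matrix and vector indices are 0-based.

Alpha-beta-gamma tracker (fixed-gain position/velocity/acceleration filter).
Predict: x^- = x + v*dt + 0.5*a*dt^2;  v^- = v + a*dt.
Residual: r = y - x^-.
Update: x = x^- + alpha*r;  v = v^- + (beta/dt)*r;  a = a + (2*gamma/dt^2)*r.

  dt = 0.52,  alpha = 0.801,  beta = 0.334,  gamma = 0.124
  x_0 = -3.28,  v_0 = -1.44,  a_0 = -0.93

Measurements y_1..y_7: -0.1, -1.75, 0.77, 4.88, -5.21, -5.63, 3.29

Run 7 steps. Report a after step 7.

a_post = 2.3577

step 1: x_pred=-4.1545  r=4.0545  x^+=-0.9069  v^+=0.6807  a^+=2.7887
step 2: x_pred=-0.1759  r=-1.5741  x^+=-1.4368  v^+=1.1197  a^+=1.3449
step 3: x_pred=-0.6727  r=1.4427  x^+=0.4829  v^+=2.7457  a^+=2.6681
step 4: x_pred=2.2714  r=2.6086  x^+=4.3609  v^+=5.8086  a^+=5.0606
step 5: x_pred=8.0656  r=-13.2756  x^+=-2.5682  v^+=-0.0868  a^+=-7.1152
step 6: x_pred=-3.5753  r=-2.0547  x^+=-5.2211  v^+=-5.1065  a^+=-8.9997
step 7: x_pred=-9.0933  r=12.3833  x^+=0.8257  v^+=-1.8325  a^+=2.3577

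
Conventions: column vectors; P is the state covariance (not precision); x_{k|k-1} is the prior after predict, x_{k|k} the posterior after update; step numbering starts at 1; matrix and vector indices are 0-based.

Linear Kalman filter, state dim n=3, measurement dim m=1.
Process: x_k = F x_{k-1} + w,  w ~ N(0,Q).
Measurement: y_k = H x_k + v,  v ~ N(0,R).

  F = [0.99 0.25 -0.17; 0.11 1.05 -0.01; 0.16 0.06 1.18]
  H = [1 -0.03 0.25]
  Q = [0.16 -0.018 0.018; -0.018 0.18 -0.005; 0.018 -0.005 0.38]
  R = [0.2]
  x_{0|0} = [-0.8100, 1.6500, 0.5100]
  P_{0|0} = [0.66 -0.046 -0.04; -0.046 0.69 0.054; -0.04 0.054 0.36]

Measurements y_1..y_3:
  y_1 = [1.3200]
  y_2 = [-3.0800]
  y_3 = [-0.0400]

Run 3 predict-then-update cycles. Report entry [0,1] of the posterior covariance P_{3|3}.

step 1: x^-=[-0.4761, 1.6383, 0.5712]  P^-=[0.8465 0.1779 0.0258; 0.1779 0.9371 0.0996; 0.0258 0.0996 0.8923]  S=[1.1039]  K=[0.7679; 0.1582; 0.2228]  nu=[1.7024]  x^+=[0.8312, 1.9077, 0.9505]  P^+=[0.1956 0.0438 -0.1630; 0.0438 0.9094 0.0606; -0.1630 0.0606 0.8375]
step 2: x^-=[1.1382, 2.0850, 1.3690]  P^-=[0.5042 0.2838 -0.2697; 0.2838 1.1943 0.1077; -0.2697 0.1077 1.5023]  S=[0.6456]  K=[0.6633; 0.4259; 0.1589]  nu=[-4.4979]  x^+=[-1.8451, 0.1696, 0.6542]  P^+=[0.2201 0.1015 -0.3378; 0.1015 1.0772 0.0640; -0.3378 0.0640 1.4860]
step 3: x^-=[-1.8955, -0.0315, 0.4869]  P^-=[0.6445 0.3976 -0.5862; 0.3976 1.3933 0.1029; -0.5862 0.1029 2.3421]  S=[0.6737]  K=[0.7215; 0.5664; -0.0055]  nu=[1.7328]  x^+=[-0.6452, 0.9499, 0.4773]  P^+=[0.2938 0.1223 -0.5835; 0.1223 1.1772 0.1050; -0.5835 0.1050 2.3421]

P_post[0,1] = 0.1223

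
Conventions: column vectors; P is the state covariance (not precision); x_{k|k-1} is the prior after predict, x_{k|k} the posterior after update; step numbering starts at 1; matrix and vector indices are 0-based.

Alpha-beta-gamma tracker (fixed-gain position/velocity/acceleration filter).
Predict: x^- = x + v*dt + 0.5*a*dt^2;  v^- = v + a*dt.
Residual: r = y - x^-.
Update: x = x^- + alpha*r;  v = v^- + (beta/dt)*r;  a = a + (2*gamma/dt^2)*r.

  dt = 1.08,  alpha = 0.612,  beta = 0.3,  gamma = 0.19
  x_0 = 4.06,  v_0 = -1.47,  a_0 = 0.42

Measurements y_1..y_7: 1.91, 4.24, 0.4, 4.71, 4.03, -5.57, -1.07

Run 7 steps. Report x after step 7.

step 1: x_pred=2.7173  r=-0.8073  x^+=2.2232  v^+=-1.2407  a^+=0.1570
step 2: x_pred=0.9749  r=3.2651  x^+=2.9731  v^+=-0.1642  a^+=1.2207
step 3: x_pred=3.5078  r=-3.1078  x^+=1.6058  v^+=0.2910  a^+=0.2082
step 4: x_pred=2.0415  r=2.6685  x^+=3.6746  v^+=1.2571  a^+=1.0776
step 5: x_pred=5.6607  r=-1.6307  x^+=4.6627  v^+=1.9679  a^+=0.5463
step 6: x_pred=7.1067  r=-12.6767  x^+=-0.6514  v^+=-0.9633  a^+=-3.5836
step 7: x_pred=-3.7818  r=2.7118  x^+=-2.1222  v^+=-4.0804  a^+=-2.7001

x_post = -2.1222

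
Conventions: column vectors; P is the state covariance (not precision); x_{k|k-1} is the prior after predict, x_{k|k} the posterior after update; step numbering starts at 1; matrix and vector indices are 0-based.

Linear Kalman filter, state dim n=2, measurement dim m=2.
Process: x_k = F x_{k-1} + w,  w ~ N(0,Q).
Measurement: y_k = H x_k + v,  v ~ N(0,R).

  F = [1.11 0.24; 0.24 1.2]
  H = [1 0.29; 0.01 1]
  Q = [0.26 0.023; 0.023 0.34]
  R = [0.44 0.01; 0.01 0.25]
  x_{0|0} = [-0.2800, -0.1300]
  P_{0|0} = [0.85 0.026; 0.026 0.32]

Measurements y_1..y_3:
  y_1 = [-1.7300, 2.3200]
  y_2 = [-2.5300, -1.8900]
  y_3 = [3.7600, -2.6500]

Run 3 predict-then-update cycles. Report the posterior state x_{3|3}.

x_post = [1.2705, -1.7890]

step 1: x^-=[-0.3420, -0.2232]  P^-=[1.3396 0.3777; 0.3777 0.8647]  S=[2.0714 0.6530; 0.6530 1.1224]  K=[0.7222 -0.0717; 0.0729 0.7314]  nu=[-1.3233, 2.5466]  x^+=[-1.4802, 1.5430]  P^+=[0.3211 -0.0139; -0.0139 0.1837]
step 2: x^-=[-1.2727, 1.4963]  P^-=[0.6588 0.1421; 0.1421 0.6150]  S=[1.2329 0.3375; 0.3375 0.8679]  K=[0.5829 -0.0553; 0.0733 0.6817]  nu=[-1.6912, -3.3736]  x^+=[-2.0719, -0.9276]  P^+=[0.2590 -0.0106; -0.0106 0.1713]
step 3: x^-=[-2.5224, -1.6104]  P^-=[0.5833 0.1266; 0.1266 0.5955]  S=[1.1468 0.3155; 0.3155 0.8480]  K=[0.5544 -0.0501; 0.0751 0.6757]  nu=[6.7494, -1.0144]  x^+=[1.2705, -1.7890]  P^+=[0.2462 -0.0094; -0.0094 0.1698]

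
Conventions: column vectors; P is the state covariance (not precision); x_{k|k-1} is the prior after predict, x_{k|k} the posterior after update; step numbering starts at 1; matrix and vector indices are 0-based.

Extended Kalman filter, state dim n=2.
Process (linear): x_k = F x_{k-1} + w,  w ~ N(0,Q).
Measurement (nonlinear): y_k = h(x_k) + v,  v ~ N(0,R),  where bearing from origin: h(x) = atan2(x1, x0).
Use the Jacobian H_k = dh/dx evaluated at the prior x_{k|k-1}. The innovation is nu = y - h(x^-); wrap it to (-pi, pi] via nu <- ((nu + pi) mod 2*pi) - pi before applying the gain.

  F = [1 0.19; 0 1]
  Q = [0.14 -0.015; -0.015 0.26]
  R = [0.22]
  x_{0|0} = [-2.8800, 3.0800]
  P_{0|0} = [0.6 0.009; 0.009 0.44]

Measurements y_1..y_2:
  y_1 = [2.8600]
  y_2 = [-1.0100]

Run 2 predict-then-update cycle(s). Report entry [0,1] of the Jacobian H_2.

H_jac[0,1] = -0.1741

step 1: x^-=[-2.2948, 3.0800]  P^-=[0.7593 0.0776; 0.0776 0.7000]  H_jac=[-0.2088 -0.1556]  S=[0.2751]  K=[-0.6202; -0.4547]  nu=[0.6489]  x^+=[-2.6972, 2.7849]  P^+=[0.6535 0.0000; 0.0000 0.6431]
step 2: x^-=[-2.1681, 2.7849]  P^-=[0.8167 0.1072; 0.1072 0.9031]  H_jac=[-0.2236 -0.1741]  S=[0.2965]  K=[-0.6787; -0.6109]  nu=[3.0409]  x^+=[-4.2320, 0.9271]  P^+=[0.6801 -0.0157; -0.0157 0.7924]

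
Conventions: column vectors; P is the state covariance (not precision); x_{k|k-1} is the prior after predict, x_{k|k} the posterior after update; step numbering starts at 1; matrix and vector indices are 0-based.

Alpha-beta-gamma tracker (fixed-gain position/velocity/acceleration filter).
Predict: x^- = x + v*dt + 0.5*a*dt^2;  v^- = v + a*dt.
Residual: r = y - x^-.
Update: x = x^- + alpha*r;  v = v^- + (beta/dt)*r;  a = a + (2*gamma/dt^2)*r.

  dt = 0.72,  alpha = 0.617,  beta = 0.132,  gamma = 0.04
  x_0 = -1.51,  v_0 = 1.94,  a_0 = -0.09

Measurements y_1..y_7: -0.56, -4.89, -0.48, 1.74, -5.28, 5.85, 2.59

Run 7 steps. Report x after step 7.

step 1: x_pred=-0.1365  r=-0.4235  x^+=-0.3978  v^+=1.7976  a^+=-0.1554
step 2: x_pred=0.8562  r=-5.7462  x^+=-2.6892  v^+=0.6322  a^+=-1.0421
step 3: x_pred=-2.5041  r=2.0241  x^+=-1.2552  v^+=0.2530  a^+=-0.7297
step 4: x_pred=-1.2622  r=3.0022  x^+=0.5902  v^+=0.2780  a^+=-0.2664
step 5: x_pred=0.7213  r=-6.0013  x^+=-2.9815  v^+=-1.0141  a^+=-1.1926
step 6: x_pred=-4.0207  r=9.8707  x^+=2.0695  v^+=-0.0631  a^+=0.3307
step 7: x_pred=2.1098  r=0.4802  x^+=2.4061  v^+=0.2631  a^+=0.4048

x_post = 2.4061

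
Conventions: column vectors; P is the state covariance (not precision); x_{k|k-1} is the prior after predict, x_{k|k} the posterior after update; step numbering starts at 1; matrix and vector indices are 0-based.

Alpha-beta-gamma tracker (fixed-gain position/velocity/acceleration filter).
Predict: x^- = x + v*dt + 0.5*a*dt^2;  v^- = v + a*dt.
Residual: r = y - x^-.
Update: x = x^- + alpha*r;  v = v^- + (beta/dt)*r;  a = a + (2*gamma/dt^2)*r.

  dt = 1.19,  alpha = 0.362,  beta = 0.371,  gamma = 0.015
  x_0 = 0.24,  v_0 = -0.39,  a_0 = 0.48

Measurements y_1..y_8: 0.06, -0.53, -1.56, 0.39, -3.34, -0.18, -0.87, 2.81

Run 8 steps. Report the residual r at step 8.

step 1: x_pred=0.1158  r=-0.0558  x^+=0.0956  v^+=0.1638  a^+=0.4788
step 2: x_pred=0.6295  r=-1.1595  x^+=0.2098  v^+=0.3721  a^+=0.4543
step 3: x_pred=0.9742  r=-2.5342  x^+=0.0568  v^+=0.1226  a^+=0.4006
step 4: x_pred=0.4863  r=-0.0963  x^+=0.4515  v^+=0.5692  a^+=0.3985
step 5: x_pred=1.4110  r=-4.7510  x^+=-0.3089  v^+=-0.4377  a^+=0.2979
step 6: x_pred=-0.6188  r=0.4388  x^+=-0.4600  v^+=0.0536  a^+=0.3072
step 7: x_pred=-0.1788  r=-0.6912  x^+=-0.4290  v^+=0.2036  a^+=0.2925
step 8: x_pred=0.0204  r=2.7896  x^+=1.0302  v^+=1.4214  a^+=0.3516

resid = 2.7896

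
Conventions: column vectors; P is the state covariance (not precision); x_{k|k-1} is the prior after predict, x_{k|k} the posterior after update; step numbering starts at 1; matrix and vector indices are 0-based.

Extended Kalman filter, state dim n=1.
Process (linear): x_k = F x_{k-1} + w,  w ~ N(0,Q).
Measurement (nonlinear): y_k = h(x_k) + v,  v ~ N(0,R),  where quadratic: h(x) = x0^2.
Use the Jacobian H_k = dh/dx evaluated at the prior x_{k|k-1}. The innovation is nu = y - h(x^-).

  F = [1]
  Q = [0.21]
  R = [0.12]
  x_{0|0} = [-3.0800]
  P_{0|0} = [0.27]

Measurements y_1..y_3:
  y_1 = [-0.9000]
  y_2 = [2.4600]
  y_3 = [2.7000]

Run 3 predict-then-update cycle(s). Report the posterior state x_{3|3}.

step 1: x^-=[-3.0800]  P^-=[0.4800]  H_jac=[-6.1600]  S=[18.3339]  K=[-0.1613]  nu=[-10.3864]  x^+=[-1.4049]  P^+=[0.0031]
step 2: x^-=[-1.4049]  P^-=[0.2131]  H_jac=[-2.8099]  S=[1.8028]  K=[-0.3322]  nu=[0.4862]  x^+=[-1.5664]  P^+=[0.0142]
step 3: x^-=[-1.5664]  P^-=[0.2242]  H_jac=[-3.1329]  S=[2.3204]  K=[-0.3027]  nu=[0.2463]  x^+=[-1.6410]  P^+=[0.0116]

x_post = [-1.6410]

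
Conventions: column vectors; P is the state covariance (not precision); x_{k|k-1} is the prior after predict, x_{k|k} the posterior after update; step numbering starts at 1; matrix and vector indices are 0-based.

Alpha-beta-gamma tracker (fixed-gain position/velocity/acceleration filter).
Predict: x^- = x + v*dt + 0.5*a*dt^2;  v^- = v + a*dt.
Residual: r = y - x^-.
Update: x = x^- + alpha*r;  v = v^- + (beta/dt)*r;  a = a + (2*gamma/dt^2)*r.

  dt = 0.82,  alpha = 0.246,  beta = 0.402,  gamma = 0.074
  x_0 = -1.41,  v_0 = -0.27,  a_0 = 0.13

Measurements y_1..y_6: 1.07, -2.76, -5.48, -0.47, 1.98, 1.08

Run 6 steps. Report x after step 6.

x_post = -0.7924

step 1: x_pred=-1.5877  r=2.6577  x^+=-0.9339  v^+=1.1395  a^+=0.7150
step 2: x_pred=0.2409  r=-3.0009  x^+=-0.4973  v^+=0.2546  a^+=0.0545
step 3: x_pred=-0.2702  r=-5.2098  x^+=-1.5518  v^+=-2.2548  a^+=-1.0922
step 4: x_pred=-3.7679  r=3.2979  x^+=-2.9567  v^+=-1.5336  a^+=-0.3663
step 5: x_pred=-4.3374  r=6.3174  x^+=-2.7833  v^+=1.2630  a^+=1.0242
step 6: x_pred=-1.4033  r=2.4833  x^+=-0.7924  v^+=3.3203  a^+=1.5707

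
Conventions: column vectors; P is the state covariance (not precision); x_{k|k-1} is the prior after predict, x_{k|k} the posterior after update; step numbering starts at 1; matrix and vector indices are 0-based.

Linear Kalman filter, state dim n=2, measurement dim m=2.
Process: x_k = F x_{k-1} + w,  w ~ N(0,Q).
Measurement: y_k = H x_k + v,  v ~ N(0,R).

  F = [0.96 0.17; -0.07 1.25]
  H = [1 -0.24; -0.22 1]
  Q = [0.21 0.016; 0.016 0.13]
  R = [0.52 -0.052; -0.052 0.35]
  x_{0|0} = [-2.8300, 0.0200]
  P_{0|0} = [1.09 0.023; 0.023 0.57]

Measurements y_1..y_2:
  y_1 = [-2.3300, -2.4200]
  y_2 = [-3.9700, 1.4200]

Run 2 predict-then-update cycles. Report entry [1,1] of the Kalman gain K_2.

step 1: x^-=[-2.7134, 0.2231]  P^-=[1.2385 0.0912; 0.0912 1.0219]  S=[1.7736 -0.4737; -0.4737 1.3918]  K=[0.7163 0.1136; 0.1159 0.7593]  nu=[0.4369, -3.2400]  x^+=[-2.7684, -2.1865]  P^+=[0.3876 0.0878; 0.0878 0.2790]
step 2: x^-=[-3.0293, -2.5393]  P^-=[0.6040 0.1535; 0.1535 0.5526]  S=[1.0821 -0.1558; -0.1558 0.8642]  K=[0.5416 0.1216; 0.1086 0.6199]  nu=[-1.5501, 3.2929]  x^+=[-3.4685, -0.6666]  P^+=[0.2943 0.0791; 0.0791 0.2287]

K[1,1] = 0.6199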